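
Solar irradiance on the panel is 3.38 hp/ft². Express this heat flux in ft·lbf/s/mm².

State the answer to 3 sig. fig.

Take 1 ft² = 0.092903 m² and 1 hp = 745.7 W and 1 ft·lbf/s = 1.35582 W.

3.38 hp/ft² × 745.7 W/hp ÷ 0.092903 m²/ft² = 27130.1 W/m²
27130.1 W/m² ÷ 1.35582 W/ft·lbf/s × 10⁻⁶ m²/mm² = 0.0200101 ft·lbf/s/mm²

0.0200 ft·lbf/s/mm²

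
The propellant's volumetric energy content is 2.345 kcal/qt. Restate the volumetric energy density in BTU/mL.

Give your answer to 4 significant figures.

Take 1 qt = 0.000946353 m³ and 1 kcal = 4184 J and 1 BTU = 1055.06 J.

2.345 kcal/qt × 4184 J/kcal ÷ 0.000946353 m³/qt = 1.03677×10⁷ J/m³
1.03677×10⁷ J/m³ ÷ 1055.06 J/BTU × 10⁻⁶ m³/mL = 0.00982664 BTU/mL

0.009827 BTU/mL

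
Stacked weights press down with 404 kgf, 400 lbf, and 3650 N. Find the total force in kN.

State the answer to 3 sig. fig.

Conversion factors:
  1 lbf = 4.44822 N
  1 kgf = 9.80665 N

404 kgf × 9.80665 → 3961.89 N
400 lbf × 4.44822 → 1779.29 N
3650 N (already N)
Sum: 3961.89 + 1779.29 + 3650 = 9391.18 N
In kN: 9391.18 / 1000 = 9.39118 kN

9.39 kN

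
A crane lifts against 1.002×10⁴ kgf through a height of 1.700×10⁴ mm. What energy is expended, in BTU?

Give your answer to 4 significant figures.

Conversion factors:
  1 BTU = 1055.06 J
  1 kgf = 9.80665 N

1583 BTU

1.002×10⁴ kgf × 9.80665 → 98262.6 N
1.700×10⁴ mm × 0.001 → 17 m
W = F × d = 98262.6 N × 17 m = 1.67046×10⁶ J
1.67046×10⁶ J ÷ (1055.06 J/BTU) = 1583.28 BTU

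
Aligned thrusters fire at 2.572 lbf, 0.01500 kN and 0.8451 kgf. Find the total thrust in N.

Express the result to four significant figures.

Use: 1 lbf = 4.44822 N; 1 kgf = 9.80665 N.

34.73 N

2.572 lbf × 4.44822 → 11.4408 N
0.01500 kN × 1000 → 15 N
0.8451 kgf × 9.80665 → 8.2876 N
Combined: 11.4408 + 15 + 8.2876 = 34.7284 N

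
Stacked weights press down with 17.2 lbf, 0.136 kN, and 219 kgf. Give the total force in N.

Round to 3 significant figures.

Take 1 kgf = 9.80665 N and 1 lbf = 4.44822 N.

17.2 lbf × 4.44822 = 76.5094 N
0.136 kN × 1000 = 136 N
219 kgf × 9.80665 = 2147.66 N
Sum: 76.5094 + 136 + 2147.66 = 2360.17 N

2360 N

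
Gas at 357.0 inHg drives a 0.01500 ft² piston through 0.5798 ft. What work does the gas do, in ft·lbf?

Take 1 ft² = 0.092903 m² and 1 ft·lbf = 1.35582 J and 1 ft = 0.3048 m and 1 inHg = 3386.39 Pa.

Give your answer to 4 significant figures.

219.6 ft·lbf

357.0 inHg → 1.20894×10⁶ Pa
0.01500 ft² → 0.00139354 m²
F = P × A = 1.20894×10⁶ × 0.00139354 = 1684.71 N
0.5798 ft → 0.176723 m
W = F × d = 1684.71 × 0.176723 = 297.727 J
In ft·lbf: 297.727 / 1.35582 = 219.592 ft·lbf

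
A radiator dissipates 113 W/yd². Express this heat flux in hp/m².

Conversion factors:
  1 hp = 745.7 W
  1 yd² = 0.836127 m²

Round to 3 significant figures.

0.181 hp/m²

113 W/yd² ÷ 0.836127 m²/yd² = 135.147 W/m²
135.147 W/m² ÷ 745.7 W/hp = 0.181235 hp/m²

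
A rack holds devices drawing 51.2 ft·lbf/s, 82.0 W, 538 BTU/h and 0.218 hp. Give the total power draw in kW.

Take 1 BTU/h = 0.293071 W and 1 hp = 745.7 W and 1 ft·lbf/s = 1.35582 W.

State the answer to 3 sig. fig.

51.2 ft·lbf/s × 1.35582 → 69.418 W
82.0 W (already W)
538 BTU/h × 0.293071 → 157.672 W
0.218 hp × 745.7 → 162.563 W
Total: 69.418 + 82 + 157.672 + 162.563 = 471.653 W
In kW: 471.653 / 1000 = 0.471653 kW

0.472 kW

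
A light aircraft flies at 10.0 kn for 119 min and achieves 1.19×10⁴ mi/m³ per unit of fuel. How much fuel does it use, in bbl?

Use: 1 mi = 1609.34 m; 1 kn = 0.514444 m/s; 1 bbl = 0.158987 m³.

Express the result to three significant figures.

0.0121 bbl

10.0 kn → 5.14444 m/s
119 min → 7140 s
d = v × t = 5.14444 × 7140 = 36731.3 m
1.19×10⁴ mi/m³ → 1.91511×10⁷ m/m³
V = d / (distance per unit fuel) = 36731.3 / 1.91511×10⁷ = 0.00191797 m³
In bbl: 0.00191797 / 0.158987 = 0.0120637 bbl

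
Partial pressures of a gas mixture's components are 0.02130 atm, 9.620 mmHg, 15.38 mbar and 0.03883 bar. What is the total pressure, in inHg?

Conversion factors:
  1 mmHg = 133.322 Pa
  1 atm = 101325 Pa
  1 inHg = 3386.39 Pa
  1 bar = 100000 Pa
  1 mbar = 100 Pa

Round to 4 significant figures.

0.02130 atm × 101325 → 2158.22 Pa
9.620 mmHg × 133.322 → 1282.56 Pa
15.38 mbar × 100 → 1538 Pa
0.03883 bar × 100000 → 3883 Pa
Total: 2158.22 + 1282.56 + 1538 + 3883 = 8861.78 Pa
In inHg: 8861.78 / 3386.39 = 2.61688 inHg

2.617 inHg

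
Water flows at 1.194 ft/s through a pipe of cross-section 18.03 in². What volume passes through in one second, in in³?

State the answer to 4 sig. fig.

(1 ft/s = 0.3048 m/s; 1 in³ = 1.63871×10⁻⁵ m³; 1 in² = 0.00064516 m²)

258.3 in³

1.194 ft/s × 0.3048 → 0.363931 m/s
18.03 in² × 0.00064516 → 0.0116322 m²
V = v × A × t = 0.363931 m/s × 0.0116322 m² × 1 s = 0.00423332 m³
0.00423332 m³ ÷ (1.63871×10⁻⁵ m³/in³) = 258.332 in³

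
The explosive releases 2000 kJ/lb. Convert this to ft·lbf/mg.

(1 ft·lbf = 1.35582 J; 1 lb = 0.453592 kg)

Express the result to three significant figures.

3.25 ft·lbf/mg

2000 kJ/lb × 1000 J/kJ ÷ 0.453592 kg/lb = 4.40925×10⁶ J/kg
4.40925×10⁶ J/kg ÷ 1.35582 J/ft·lbf × 10⁻⁶ kg/mg = 3.25209 ft·lbf/mg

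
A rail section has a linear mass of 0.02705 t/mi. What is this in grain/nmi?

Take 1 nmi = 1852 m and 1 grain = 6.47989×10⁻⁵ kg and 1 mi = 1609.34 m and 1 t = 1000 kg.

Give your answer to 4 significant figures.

0.02705 t/mi × 1000 kg/t ÷ 1609.34 m/mi = 0.0168081 kg/m
0.0168081 kg/m ÷ 6.47989×10⁻⁵ kg/grain × 1852 m/nmi = 480388 grain/nmi

4.804×10⁵ grain/nmi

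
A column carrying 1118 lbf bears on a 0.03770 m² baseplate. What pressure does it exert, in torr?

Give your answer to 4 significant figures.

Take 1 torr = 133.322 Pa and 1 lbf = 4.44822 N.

1118 lbf × 4.44822 = 4973.11 N
P = F / A = 4973.11 N / 0.0377 m² = 131913 Pa
131913 Pa ÷ (133.322 Pa/torr) = 989.432 torr

989.4 torr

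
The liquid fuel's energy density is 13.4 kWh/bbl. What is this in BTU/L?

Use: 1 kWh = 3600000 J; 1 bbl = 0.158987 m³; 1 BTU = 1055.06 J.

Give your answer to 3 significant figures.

13.4 kWh/bbl × 3600000 J/kWh ÷ 0.158987 m³/bbl = 3.03421×10⁸ J/m³
3.03421×10⁸ J/m³ ÷ 1055.06 J/BTU × 0.001 m³/L = 287.586 BTU/L

288 BTU/L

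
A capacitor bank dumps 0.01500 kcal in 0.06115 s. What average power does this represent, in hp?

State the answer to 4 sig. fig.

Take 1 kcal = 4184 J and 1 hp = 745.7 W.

0.01500 kcal × 4184 → 62.76 J
P = E / t = 62.76 J / 0.06115 s = 1026.33 W
1026.33 W ÷ (745.7 W/hp) = 1.37633 hp

1.376 hp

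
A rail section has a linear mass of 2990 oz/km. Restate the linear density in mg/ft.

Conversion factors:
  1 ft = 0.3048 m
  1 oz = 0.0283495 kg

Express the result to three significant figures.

2990 oz/km × 0.0283495 kg/oz ÷ 1000 m/km = 0.084765 kg/m
0.084765 kg/m ÷ 10⁻⁶ kg/mg × 0.3048 m/ft = 25836.4 mg/ft

2.58×10⁴ mg/ft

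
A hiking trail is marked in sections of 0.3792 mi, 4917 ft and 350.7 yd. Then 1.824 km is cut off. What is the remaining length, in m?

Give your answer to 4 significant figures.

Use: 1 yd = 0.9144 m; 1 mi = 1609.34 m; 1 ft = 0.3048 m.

0.3792 mi × 1609.34 = 610.262 m
4917 ft × 0.3048 = 1498.7 m
350.7 yd × 0.9144 = 320.68 m
1.824 km × 1000 = 1824 m
Sum: 610.262 + 1498.7 + 320.68 − 1824 = 605.642 m

605.6 m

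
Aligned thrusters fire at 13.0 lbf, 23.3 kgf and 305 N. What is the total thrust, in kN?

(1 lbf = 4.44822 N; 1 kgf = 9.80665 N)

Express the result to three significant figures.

13.0 lbf × 4.44822 → 57.8269 N
23.3 kgf × 9.80665 → 228.495 N
305 N (already N)
Combined: 57.8269 + 228.495 + 305 = 591.322 N
In kN: 591.322 / 1000 = 0.591322 kN

0.591 kN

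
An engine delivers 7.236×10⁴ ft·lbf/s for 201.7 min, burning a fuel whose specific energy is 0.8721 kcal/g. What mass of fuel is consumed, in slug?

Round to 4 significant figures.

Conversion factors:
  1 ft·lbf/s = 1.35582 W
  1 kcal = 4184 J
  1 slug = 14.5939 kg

22.30 slug

7.236×10⁴ ft·lbf/s → 98107.1 W
201.7 min → 12102 s
E = P × t = 98107.1 × 12102 = 1.18729×10⁹ J
0.8721 kcal/g → 3.64887×10⁶ J/kg
m = E / e_s = 1.18729×10⁹ / 3.64887×10⁶ = 325.386 kg
In slug: 325.386 / 14.5939 = 22.296 slug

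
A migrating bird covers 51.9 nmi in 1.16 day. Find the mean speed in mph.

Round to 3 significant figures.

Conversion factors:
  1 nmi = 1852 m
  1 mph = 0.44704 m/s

51.9 nmi × 1852 = 96118.8 m
1.16 day × 86400 = 100224 s
v = d / t = 96118.8 m / 100224 s = 0.95904 m/s
0.95904 m/s ÷ (0.44704 m/s/mph) = 2.14531 mph

2.15 mph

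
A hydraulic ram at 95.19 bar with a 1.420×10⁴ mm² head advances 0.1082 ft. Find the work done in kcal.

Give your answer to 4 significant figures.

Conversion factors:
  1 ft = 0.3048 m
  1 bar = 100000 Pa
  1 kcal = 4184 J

1.065 kcal

95.19 bar → 9.519×10⁶ Pa
1.420×10⁴ mm² → 0.0142 m²
F = P × A = 9.519×10⁶ × 0.0142 = 135170 N
0.1082 ft → 0.0329794 m
W = F × d = 135170 × 0.0329794 = 4457.83 J
In kcal: 4457.83 / 4184 = 1.06545 kcal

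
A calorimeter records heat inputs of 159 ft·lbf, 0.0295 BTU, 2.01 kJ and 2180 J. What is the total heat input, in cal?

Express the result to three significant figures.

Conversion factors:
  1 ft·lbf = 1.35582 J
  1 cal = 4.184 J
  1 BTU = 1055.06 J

159 ft·lbf × 1.35582 → 215.575 J
0.0295 BTU × 1055.06 → 31.1243 J
2.01 kJ × 1000 → 2010 J
2180 J (already J)
Combined: 215.575 + 31.1243 + 2010 + 2180 = 4436.7 J
In cal: 4436.7 / 4.184 = 1060.4 cal

1060 cal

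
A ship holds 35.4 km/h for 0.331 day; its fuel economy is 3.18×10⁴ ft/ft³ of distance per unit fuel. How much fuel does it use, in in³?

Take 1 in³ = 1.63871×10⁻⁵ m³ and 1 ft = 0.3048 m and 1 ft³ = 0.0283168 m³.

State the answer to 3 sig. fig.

35.4 km/h → 9.83333 m/s
0.331 day → 28598.4 s
d = v × t = 9.83333 × 28598.4 = 281218 m
3.18×10⁴ ft/ft³ → 342293 m/m³
V = d / (distance per unit fuel) = 281218 / 342293 = 0.821571 m³
In in³: 0.821571 / 1.63871×10⁻⁵ = 50135.2 in³

5.01×10⁴ in³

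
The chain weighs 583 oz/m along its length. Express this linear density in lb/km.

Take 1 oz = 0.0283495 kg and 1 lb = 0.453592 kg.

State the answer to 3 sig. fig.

583 oz/m × 0.0283495 kg/oz = 16.5278 kg/m
16.5278 kg/m ÷ 0.453592 kg/lb × 1000 m/km = 36437.6 lb/km

3.64×10⁴ lb/km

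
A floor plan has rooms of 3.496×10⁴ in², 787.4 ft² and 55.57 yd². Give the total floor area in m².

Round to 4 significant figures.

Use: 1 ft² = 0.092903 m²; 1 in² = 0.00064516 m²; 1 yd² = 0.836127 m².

142.2 m²

3.496×10⁴ in² × 0.00064516 → 22.5548 m²
787.4 ft² × 0.092903 → 73.1518 m²
55.57 yd² × 0.836127 → 46.4636 m²
Sum: 22.5548 + 73.1518 + 46.4636 = 142.17 m²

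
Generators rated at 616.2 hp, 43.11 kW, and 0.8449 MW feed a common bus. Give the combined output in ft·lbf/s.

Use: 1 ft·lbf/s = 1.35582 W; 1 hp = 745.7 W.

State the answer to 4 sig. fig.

9.939×10⁵ ft·lbf/s

616.2 hp × 745.7 → 459500 W
43.11 kW × 1000 → 43110 W
0.8449 MW × 1000000 → 844900 W
Total: 459500 + 43110 + 844900 = 1.34751×10⁶ W
In ft·lbf/s: 1.34751×10⁶ / 1.35582 = 993871 ft·lbf/s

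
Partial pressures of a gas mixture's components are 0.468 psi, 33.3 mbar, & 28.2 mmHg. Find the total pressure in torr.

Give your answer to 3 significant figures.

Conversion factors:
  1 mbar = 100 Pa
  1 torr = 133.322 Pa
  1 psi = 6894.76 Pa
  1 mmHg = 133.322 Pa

0.468 psi × 6894.76 = 3226.75 Pa
33.3 mbar × 100 = 3330 Pa
28.2 mmHg × 133.322 = 3759.68 Pa
Combined: 3226.75 + 3330 + 3759.68 = 10316.4 Pa
In torr: 10316.4 / 133.322 = 77.3796 torr

77.4 torr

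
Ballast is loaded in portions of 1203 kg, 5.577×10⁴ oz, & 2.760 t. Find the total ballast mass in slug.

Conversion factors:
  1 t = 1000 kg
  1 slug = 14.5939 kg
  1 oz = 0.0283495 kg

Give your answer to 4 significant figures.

1203 kg (already kg)
5.577×10⁴ oz × 0.0283495 = 1581.05 kg
2.760 t × 1000 = 2760 kg
Combined: 1203 + 1581.05 + 2760 = 5544.05 kg
In slug: 5544.05 / 14.5939 = 379.888 slug

379.9 slug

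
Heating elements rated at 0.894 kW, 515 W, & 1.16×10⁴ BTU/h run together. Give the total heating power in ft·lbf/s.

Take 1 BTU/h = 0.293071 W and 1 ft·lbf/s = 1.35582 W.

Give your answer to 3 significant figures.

0.894 kW × 1000 → 894 W
515 W (already W)
1.16×10⁴ BTU/h × 0.293071 → 3399.62 W
Total: 894 + 515 + 3399.62 = 4808.62 W
In ft·lbf/s: 4808.62 / 1.35582 = 3546.65 ft·lbf/s

3550 ft·lbf/s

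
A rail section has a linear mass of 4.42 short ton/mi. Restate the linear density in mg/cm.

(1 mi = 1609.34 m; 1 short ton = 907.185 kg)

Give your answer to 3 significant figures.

4.42 short ton/mi × 907.185 kg/short ton ÷ 1609.34 m/mi = 2.49155 kg/m
2.49155 kg/m ÷ 10⁻⁶ kg/mg × 0.01 m/cm = 24915.5 mg/cm

2.49×10⁴ mg/cm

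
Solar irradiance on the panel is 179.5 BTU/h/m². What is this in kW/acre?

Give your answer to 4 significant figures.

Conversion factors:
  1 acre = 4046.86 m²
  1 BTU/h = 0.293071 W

179.5 BTU/h/m² × 0.293071 W/BTU/h = 52.6062 W/m²
52.6062 W/m² ÷ 1000 W/kW × 4046.86 m²/acre = 212.89 kW/acre

212.9 kW/acre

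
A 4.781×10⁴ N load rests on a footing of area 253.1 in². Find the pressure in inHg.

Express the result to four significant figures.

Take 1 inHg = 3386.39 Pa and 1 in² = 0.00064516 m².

253.1 in² × 0.00064516 = 0.16329 m²
P = F / A = 47810 N / 0.16329 m² = 292792 Pa
292792 Pa ÷ (3386.39 Pa/inHg) = 86.4614 inHg

86.46 inHg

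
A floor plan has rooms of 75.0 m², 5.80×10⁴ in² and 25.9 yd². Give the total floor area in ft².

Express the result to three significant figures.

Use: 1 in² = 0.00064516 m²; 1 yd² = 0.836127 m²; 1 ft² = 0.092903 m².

1440 ft²

75.0 m² (already m²)
5.80×10⁴ in² × 0.00064516 → 37.4193 m²
25.9 yd² × 0.836127 → 21.6557 m²
Sum: 75 + 37.4193 + 21.6557 = 134.075 m²
In ft²: 134.075 / 0.092903 = 1443.17 ft²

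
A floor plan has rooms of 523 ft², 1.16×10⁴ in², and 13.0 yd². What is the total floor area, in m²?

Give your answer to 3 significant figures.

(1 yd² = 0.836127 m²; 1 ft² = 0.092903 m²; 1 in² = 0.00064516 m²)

66.9 m²

523 ft² × 0.092903 = 48.5883 m²
1.16×10⁴ in² × 0.00064516 = 7.48386 m²
13.0 yd² × 0.836127 = 10.8697 m²
Combined: 48.5883 + 7.48386 + 10.8697 = 66.9419 m²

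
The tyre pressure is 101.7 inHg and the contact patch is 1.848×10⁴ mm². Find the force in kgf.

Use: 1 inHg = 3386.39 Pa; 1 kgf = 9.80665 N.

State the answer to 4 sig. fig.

101.7 inHg × 3386.39 = 344396 Pa
1.848×10⁴ mm² × 10⁻⁶ = 0.01848 m²
F = P × A = 344396 Pa × 0.01848 m² = 6364.44 N
6364.44 N ÷ (9.80665 N/kgf) = 648.992 kgf

649.0 kgf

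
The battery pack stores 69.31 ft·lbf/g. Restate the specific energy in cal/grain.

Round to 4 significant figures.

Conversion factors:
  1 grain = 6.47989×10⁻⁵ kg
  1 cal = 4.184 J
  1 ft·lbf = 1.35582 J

69.31 ft·lbf/g × 1.35582 J/ft·lbf ÷ 0.001 kg/g = 93971.9 J/kg
93971.9 J/kg ÷ 4.184 J/cal × 6.47989×10⁻⁵ kg/grain = 1.45537 cal/grain

1.455 cal/grain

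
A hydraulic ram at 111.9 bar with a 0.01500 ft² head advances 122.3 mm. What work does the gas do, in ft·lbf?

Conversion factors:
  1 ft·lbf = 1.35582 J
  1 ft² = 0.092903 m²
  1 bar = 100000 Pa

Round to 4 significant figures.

111.9 bar → 1.119×10⁷ Pa
0.01500 ft² → 0.00139354 m²
F = P × A = 1.119×10⁷ × 0.00139354 = 15593.7 N
122.3 mm → 0.1223 m
W = F × d = 15593.7 × 0.1223 = 1907.11 J
In ft·lbf: 1907.11 / 1.35582 = 1406.61 ft·lbf

1407 ft·lbf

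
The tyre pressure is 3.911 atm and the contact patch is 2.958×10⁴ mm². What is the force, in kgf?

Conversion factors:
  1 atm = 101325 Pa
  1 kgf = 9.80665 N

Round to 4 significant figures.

3.911 atm × 101325 → 396282 Pa
2.958×10⁴ mm² × 10⁻⁶ → 0.02958 m²
F = P × A = 396282 Pa × 0.02958 m² = 11722 N
11722 N ÷ (9.80665 N/kgf) = 1195.31 kgf

1195 kgf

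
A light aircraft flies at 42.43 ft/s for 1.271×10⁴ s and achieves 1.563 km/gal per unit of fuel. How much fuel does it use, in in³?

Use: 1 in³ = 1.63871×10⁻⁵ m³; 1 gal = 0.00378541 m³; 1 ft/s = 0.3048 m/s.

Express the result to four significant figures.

42.43 ft/s → 12.9327 m/s
d = v × t = 12.9327 × 12710 = 164375 m
1.563 km/gal → 412901 m/m³
V = d / (distance per unit fuel) = 164375 / 412901 = 0.398098 m³
In in³: 0.398098 / 1.63871×10⁻⁵ = 24293.4 in³

2.429×10⁴ in³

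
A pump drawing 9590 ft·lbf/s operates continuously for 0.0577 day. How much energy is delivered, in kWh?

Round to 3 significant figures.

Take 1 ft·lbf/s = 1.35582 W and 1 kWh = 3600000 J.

18.0 kWh

9590 ft·lbf/s × 1.35582 = 13002.3 W
0.0577 day × 86400 = 4985.28 s
E = P × t = 13002.3 W × 4985.28 s = 6.48201×10⁷ J
6.48201×10⁷ J ÷ (3600000 J/kWh) = 18.0056 kWh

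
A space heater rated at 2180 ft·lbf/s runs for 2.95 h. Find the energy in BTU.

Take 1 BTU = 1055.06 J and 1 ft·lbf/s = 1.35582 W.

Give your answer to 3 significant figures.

2.98×10⁴ BTU

2180 ft·lbf/s × 1.35582 → 2955.69 W
2.95 h × 3600 → 10620 s
E = P × t = 2955.69 W × 10620 s = 3.13894×10⁷ J
3.13894×10⁷ J ÷ (1055.06 J/BTU) = 29751.3 BTU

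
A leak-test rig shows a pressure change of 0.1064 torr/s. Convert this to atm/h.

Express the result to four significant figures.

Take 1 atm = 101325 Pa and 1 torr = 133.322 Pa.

0.1064 torr/s × 133.322 Pa/torr = 14.1855 Pa/s
14.1855 Pa/s ÷ 101325 Pa/atm × 3600 s/h = 0.504 atm/h

0.5040 atm/h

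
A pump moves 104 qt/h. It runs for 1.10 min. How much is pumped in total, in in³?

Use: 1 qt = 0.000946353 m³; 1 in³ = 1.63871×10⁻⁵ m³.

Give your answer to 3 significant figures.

104 qt/h → 2.73391×10⁻⁵ m³/s
1.10 min → 66 s
V = Q × t = 2.73391×10⁻⁵ × 66 = 0.00180438 m³
In in³: 0.00180438 / 1.63871×10⁻⁵ = 110.11 in³

110 in³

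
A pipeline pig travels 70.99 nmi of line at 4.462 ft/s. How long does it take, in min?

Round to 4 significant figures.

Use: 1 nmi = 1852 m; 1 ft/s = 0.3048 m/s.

70.99 nmi × 1852 → 131473 m
4.462 ft/s × 0.3048 → 1.36002 m/s
t = d / v = 131473 m / 1.36002 m/s = 96669.9 s
96669.9 s ÷ (60 s/min) = 1611.16 min

1611 min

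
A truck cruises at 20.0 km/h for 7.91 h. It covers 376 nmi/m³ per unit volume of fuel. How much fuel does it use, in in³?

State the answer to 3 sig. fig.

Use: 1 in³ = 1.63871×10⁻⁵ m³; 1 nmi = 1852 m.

20.0 km/h → 5.55556 m/s
7.91 h → 28476 s
d = v × t = 5.55556 × 28476 = 158200 m
376 nmi/m³ → 696352 m/m³
V = d / (distance per unit fuel) = 158200 / 696352 = 0.227184 m³
In in³: 0.227184 / 1.63871×10⁻⁵ = 13863.6 in³

1.39×10⁴ in³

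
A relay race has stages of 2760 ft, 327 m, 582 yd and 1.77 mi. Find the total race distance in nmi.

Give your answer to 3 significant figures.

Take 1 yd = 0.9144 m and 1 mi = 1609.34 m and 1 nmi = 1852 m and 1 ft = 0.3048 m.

2.46 nmi

2760 ft × 0.3048 = 841.248 m
327 m (already m)
582 yd × 0.9144 = 532.181 m
1.77 mi × 1609.34 = 2848.53 m
Combined: 841.248 + 327 + 532.181 + 2848.53 = 4548.96 m
In nmi: 4548.96 / 1852 = 2.45624 nmi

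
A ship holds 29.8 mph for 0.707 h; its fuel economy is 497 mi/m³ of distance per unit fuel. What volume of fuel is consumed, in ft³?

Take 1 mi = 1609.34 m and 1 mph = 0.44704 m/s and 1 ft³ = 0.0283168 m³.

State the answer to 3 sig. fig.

29.8 mph → 13.3218 m/s
0.707 h → 2545.2 s
d = v × t = 13.3218 × 2545.2 = 33906.6 m
497 mi/m³ → 799842 m/m³
V = d / (distance per unit fuel) = 33906.6 / 799842 = 0.0423916 m³
In ft³: 0.0423916 / 0.0283168 = 1.49705 ft³

1.50 ft³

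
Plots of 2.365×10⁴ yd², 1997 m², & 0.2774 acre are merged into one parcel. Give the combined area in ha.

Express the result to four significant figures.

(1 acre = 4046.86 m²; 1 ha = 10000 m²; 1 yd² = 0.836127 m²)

2.289 ha

2.365×10⁴ yd² × 0.836127 → 19774.4 m²
1997 m² (already m²)
0.2774 acre × 4046.86 → 1122.6 m²
Sum: 19774.4 + 1997 + 1122.6 = 22894 m²
In ha: 22894 / 10000 = 2.2894 ha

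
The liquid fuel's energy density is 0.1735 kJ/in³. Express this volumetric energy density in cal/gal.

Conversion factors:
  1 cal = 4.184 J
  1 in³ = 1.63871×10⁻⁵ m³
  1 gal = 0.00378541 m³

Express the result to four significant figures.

9579 cal/gal

0.1735 kJ/in³ × 1000 J/kJ ÷ 1.63871×10⁻⁵ m³/in³ = 1.05876×10⁷ J/m³
1.05876×10⁷ J/m³ ÷ 4.184 J/cal × 0.00378541 m³/gal = 9578.97 cal/gal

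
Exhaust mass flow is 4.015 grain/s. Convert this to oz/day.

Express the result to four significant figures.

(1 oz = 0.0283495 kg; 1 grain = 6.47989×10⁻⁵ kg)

4.015 grain/s × 6.47989×10⁻⁵ kg/grain = 2.60168×10⁻⁴ kg/s
2.60168×10⁻⁴ kg/s ÷ 0.0283495 kg/oz × 86400 s/day = 792.907 oz/day

792.9 oz/day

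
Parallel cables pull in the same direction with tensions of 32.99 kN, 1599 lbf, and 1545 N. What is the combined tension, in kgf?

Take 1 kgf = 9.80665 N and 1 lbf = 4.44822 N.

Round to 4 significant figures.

32.99 kN × 1000 = 32990 N
1599 lbf × 4.44822 = 7112.7 N
1545 N (already N)
Total: 32990 + 7112.7 + 1545 = 41647.7 N
In kgf: 41647.7 / 9.80665 = 4246.88 kgf

4247 kgf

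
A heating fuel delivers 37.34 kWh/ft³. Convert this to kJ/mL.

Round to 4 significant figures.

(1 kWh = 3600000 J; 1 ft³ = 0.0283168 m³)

4.747 kJ/mL

37.34 kWh/ft³ × 3600000 J/kWh ÷ 0.0283168 m³/ft³ = 4.74715×10⁹ J/m³
4.74715×10⁹ J/m³ ÷ 1000 J/kJ × 10⁻⁶ m³/mL = 4.74715 kJ/mL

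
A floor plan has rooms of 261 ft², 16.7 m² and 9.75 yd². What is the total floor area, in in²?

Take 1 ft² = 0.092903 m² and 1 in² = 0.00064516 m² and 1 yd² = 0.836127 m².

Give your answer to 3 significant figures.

7.61×10⁴ in²

261 ft² × 0.092903 = 24.2477 m²
16.7 m² (already m²)
9.75 yd² × 0.836127 = 8.15224 m²
Combined: 24.2477 + 16.7 + 8.15224 = 49.0999 m²
In in²: 49.0999 / 0.00064516 = 76105 in²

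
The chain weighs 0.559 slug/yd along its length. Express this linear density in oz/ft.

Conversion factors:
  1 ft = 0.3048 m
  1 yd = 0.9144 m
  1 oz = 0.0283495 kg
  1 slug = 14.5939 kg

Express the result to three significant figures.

95.9 oz/ft

0.559 slug/yd × 14.5939 kg/slug ÷ 0.9144 m/yd = 8.92169 kg/m
8.92169 kg/m ÷ 0.0283495 kg/oz × 0.3048 m/ft = 95.9217 oz/ft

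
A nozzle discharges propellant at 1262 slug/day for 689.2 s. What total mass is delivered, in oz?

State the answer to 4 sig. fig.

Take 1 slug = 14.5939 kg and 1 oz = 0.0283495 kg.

1262 slug/day → 0.213166 kg/s
m = ṁ × t = 0.213166 × 689.2 = 146.914 kg
In oz: 146.914 / 0.0283495 = 5182.24 oz

5182 oz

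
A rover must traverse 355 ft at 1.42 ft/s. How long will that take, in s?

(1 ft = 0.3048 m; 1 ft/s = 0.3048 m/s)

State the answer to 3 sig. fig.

250 s

355 ft × 0.3048 → 108.204 m
1.42 ft/s × 0.3048 → 0.432816 m/s
t = d / v = 108.204 m / 0.432816 m/s = 250 s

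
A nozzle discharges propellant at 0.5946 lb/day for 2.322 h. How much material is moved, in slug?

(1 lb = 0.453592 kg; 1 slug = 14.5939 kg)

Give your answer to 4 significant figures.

0.001788 slug

0.5946 lb/day → 3.12159×10⁻⁶ kg/s
2.322 h → 8359.2 s
m = ṁ × t = 3.12159×10⁻⁶ × 8359.2 = 0.026094 kg
In slug: 0.026094 / 14.5939 = 0.00178801 slug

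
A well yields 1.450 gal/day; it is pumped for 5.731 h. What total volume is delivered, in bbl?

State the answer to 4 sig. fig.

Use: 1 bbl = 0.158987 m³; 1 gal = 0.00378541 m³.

1.450 gal/day → 6.35283×10⁻⁸ m³/s
5.731 h → 20631.6 s
V = Q × t = 6.35283×10⁻⁸ × 20631.6 = 0.00131069 m³
In bbl: 0.00131069 / 0.158987 = 0.00824401 bbl

0.008244 bbl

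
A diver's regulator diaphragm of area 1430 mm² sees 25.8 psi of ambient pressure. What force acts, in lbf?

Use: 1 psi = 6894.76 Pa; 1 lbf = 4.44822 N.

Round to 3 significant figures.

25.8 psi × 6894.76 = 177885 Pa
1430 mm² × 10⁻⁶ = 0.00143 m²
F = P × A = 177885 Pa × 0.00143 m² = 254.376 N
254.376 N ÷ (4.44822 N/lbf) = 57.186 lbf

57.2 lbf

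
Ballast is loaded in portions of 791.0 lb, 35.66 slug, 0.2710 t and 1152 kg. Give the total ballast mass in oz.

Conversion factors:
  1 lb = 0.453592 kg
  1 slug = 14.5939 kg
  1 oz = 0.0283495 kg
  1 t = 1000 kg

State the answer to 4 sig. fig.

791.0 lb × 0.453592 = 358.791 kg
35.66 slug × 14.5939 = 520.418 kg
0.2710 t × 1000 = 271 kg
1152 kg (already kg)
Combined: 358.791 + 520.418 + 271 + 1152 = 2302.21 kg
In oz: 2302.21 / 0.0283495 = 81208.1 oz

8.121×10⁴ oz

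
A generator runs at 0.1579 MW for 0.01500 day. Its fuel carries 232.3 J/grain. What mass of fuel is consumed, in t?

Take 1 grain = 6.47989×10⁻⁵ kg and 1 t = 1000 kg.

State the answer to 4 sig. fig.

0.1579 MW → 157900 W
0.01500 day → 1296 s
E = P × t = 157900 × 1296 = 2.04638×10⁸ J
232.3 J/grain → 3.58494×10⁶ J/kg
m = E / e_s = 2.04638×10⁸ / 3.58494×10⁶ = 57.0827 kg
In t: 57.0827 / 1000 = 0.0570827 t

0.05708 t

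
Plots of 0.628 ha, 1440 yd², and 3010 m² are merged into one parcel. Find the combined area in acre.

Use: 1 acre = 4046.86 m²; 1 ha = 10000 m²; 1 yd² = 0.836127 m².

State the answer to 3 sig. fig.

2.59 acre

0.628 ha × 10000 = 6280 m²
1440 yd² × 0.836127 = 1204.02 m²
3010 m² (already m²)
Total: 6280 + 1204.02 + 3010 = 10494 m²
In acre: 10494 / 4046.86 = 2.59312 acre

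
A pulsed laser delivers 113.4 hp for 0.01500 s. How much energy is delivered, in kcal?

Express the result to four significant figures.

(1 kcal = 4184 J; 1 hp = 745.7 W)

0.3032 kcal

113.4 hp × 745.7 = 84562.4 W
E = P × t = 84562.4 W × 0.015 s = 1268.44 J
1268.44 J ÷ (4184 J/kcal) = 0.303164 kcal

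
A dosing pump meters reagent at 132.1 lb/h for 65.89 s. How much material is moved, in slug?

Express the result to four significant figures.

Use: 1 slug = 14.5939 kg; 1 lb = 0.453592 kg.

132.1 lb/h → 0.0166443 kg/s
m = ṁ × t = 0.0166443 × 65.89 = 1.09669 kg
In slug: 1.09669 / 14.5939 = 0.0751472 slug

0.07515 slug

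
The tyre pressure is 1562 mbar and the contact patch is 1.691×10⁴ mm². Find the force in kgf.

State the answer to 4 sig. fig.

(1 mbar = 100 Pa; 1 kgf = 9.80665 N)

1562 mbar × 100 → 156200 Pa
1.691×10⁴ mm² × 10⁻⁶ → 0.01691 m²
F = P × A = 156200 Pa × 0.01691 m² = 2641.34 N
2641.34 N ÷ (9.80665 N/kgf) = 269.342 kgf

269.3 kgf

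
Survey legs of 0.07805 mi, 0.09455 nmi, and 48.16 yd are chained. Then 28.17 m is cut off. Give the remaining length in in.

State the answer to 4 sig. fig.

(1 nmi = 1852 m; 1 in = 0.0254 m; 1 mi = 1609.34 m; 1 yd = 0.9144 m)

0.07805 mi × 1609.34 → 125.609 m
0.09455 nmi × 1852 → 175.107 m
48.16 yd × 0.9144 → 44.0375 m
28.17 m (already m)
Result: 125.609 + 175.107 + 44.0375 − 28.17 = 316.584 m
In in: 316.584 / 0.0254 = 12463.9 in

1.246×10⁴ in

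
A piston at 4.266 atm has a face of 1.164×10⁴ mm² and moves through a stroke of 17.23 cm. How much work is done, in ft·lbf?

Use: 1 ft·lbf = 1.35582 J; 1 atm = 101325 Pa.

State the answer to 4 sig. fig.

4.266 atm → 432252 Pa
1.164×10⁴ mm² → 0.01164 m²
F = P × A = 432252 × 0.01164 = 5031.41 N
17.23 cm → 0.1723 m
W = F × d = 5031.41 × 0.1723 = 866.912 J
In ft·lbf: 866.912 / 1.35582 = 639.401 ft·lbf

639.4 ft·lbf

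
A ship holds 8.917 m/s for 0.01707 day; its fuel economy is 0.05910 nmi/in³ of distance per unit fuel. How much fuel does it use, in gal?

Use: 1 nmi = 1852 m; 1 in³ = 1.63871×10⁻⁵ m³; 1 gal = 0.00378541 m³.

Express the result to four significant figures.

0.01707 day → 1474.85 s
d = v × t = 8.917 × 1474.85 = 13151.2 m
0.05910 nmi/in³ → 6.67923×10⁶ m/m³
V = d / (distance per unit fuel) = 13151.2 / 6.67923×10⁶ = 0.00196897 m³
In gal: 0.00196897 / 0.00378541 = 0.520147 gal

0.5201 gal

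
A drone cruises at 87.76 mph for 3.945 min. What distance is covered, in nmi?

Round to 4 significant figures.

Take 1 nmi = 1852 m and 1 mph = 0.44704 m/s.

5.014 nmi

87.76 mph × 0.44704 → 39.2322 m/s
3.945 min × 60 → 236.7 s
d = v × t = 39.2322 m/s × 236.7 s = 9286.26 m
9286.26 m ÷ (1852 m/nmi) = 5.01418 nmi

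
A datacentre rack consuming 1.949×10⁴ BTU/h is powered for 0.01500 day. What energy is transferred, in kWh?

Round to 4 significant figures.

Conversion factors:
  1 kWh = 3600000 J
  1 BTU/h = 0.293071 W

2.056 kWh

1.949×10⁴ BTU/h × 0.293071 = 5711.95 W
0.01500 day × 86400 = 1296 s
E = P × t = 5711.95 W × 1296 s = 7.40269×10⁶ J
7.40269×10⁶ J ÷ (3600000 J/kWh) = 2.0563 kWh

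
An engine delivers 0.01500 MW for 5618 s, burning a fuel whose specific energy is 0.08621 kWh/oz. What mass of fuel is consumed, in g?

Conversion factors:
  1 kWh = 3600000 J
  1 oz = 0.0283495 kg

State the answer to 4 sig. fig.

7698 g

0.01500 MW → 15000 W
E = P × t = 15000 × 5618 = 8.427×10⁷ J
0.08621 kWh/oz → 1.09475×10⁷ J/kg
m = E / e_s = 8.427×10⁷ / 1.09475×10⁷ = 7.69765 kg
In g: 7.69765 / 0.001 = 7697.65 g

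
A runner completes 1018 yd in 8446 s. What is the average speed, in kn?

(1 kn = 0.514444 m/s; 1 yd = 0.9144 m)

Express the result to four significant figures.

0.2142 kn

1018 yd × 0.9144 = 930.859 m
v = d / t = 930.859 m / 8446 s = 0.110213 m/s
0.110213 m/s ÷ (0.514444 m/s/kn) = 0.214237 kn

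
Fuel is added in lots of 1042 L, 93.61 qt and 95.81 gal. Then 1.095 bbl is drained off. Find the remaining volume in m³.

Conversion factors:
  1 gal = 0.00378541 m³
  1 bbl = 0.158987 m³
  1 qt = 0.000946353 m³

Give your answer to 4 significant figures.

1042 L × 0.001 = 1.042 m³
93.61 qt × 0.000946353 = 0.0885881 m³
95.81 gal × 0.00378541 = 0.36268 m³
1.095 bbl × 0.158987 = 0.174091 m³
Net: 1.042 + 0.0885881 + 0.36268 − 0.174091 = 1.31918 m³

1.319 m³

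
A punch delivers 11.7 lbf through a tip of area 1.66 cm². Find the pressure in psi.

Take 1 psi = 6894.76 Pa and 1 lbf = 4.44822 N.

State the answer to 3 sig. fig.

45.5 psi

11.7 lbf × 4.44822 → 52.0442 N
1.66 cm² × 0.0001 → 1.66×10⁻⁴ m²
P = F / A = 52.0442 N / 1.66×10⁻⁴ m² = 313519 Pa
313519 Pa ÷ (6894.76 Pa/psi) = 45.4721 psi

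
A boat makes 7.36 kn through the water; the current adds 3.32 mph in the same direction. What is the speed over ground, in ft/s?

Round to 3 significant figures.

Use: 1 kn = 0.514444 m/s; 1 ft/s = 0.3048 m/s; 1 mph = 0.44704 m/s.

7.36 kn × 0.514444 = 3.78631 m/s
3.32 mph × 0.44704 = 1.48417 m/s
Total: 3.78631 + 1.48417 = 5.27048 m/s
In ft/s: 5.27048 / 0.3048 = 17.2916 ft/s

17.3 ft/s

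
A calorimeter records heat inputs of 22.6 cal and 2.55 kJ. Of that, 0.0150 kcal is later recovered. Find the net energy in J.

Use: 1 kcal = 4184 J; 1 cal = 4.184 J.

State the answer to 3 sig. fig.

22.6 cal × 4.184 = 94.5584 J
2.55 kJ × 1000 = 2550 J
0.0150 kcal × 4184 = 62.76 J
Result: 94.5584 + 2550 − 62.76 = 2581.8 J

2580 J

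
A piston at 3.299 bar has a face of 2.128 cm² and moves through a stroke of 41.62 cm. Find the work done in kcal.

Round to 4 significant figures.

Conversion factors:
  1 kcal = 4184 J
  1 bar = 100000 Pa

0.006983 kcal

3.299 bar → 329900 Pa
2.128 cm² → 2.128×10⁻⁴ m²
F = P × A = 329900 × 2.128×10⁻⁴ = 70.2027 N
41.62 cm → 0.4162 m
W = F × d = 70.2027 × 0.4162 = 29.2184 J
In kcal: 29.2184 / 4184 = 0.00698337 kcal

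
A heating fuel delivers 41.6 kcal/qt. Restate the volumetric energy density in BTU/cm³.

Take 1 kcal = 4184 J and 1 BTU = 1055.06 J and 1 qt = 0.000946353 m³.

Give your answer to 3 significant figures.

0.174 BTU/cm³

41.6 kcal/qt × 4184 J/kcal ÷ 0.000946353 m³/qt = 1.83921×10⁸ J/m³
1.83921×10⁸ J/m³ ÷ 1055.06 J/BTU × 10⁻⁶ m³/cm³ = 0.174323 BTU/cm³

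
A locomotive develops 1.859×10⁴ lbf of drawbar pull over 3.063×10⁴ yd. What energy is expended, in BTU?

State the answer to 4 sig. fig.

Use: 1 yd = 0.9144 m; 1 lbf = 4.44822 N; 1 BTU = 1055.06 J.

1.859×10⁴ lbf × 4.44822 → 82692.4 N
3.063×10⁴ yd × 0.9144 → 28008.1 m
W = F × d = 82692.4 N × 28008.1 m = 2.31606×10⁹ J
2.31606×10⁹ J ÷ (1055.06 J/BTU) = 2.19519×10⁶ BTU

2.195×10⁶ BTU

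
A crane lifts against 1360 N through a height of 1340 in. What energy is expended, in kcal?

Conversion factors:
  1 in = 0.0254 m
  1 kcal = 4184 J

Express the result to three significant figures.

11.1 kcal

1340 in × 0.0254 = 34.036 m
W = F × d = 1360 N × 34.036 m = 46289 J
46289 J ÷ (4184 J/kcal) = 11.0633 kcal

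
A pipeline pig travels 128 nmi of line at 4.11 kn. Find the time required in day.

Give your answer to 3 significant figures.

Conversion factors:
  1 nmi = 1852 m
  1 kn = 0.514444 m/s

128 nmi × 1852 → 237056 m
4.11 kn × 0.514444 → 2.11436 m/s
t = d / v = 237056 m / 2.11436 m/s = 112117 s
112117 s ÷ (86400 s/day) = 1.29765 day

1.30 day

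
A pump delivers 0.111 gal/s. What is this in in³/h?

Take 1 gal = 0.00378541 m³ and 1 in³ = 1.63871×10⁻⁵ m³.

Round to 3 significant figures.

9.23×10⁴ in³/h

0.111 gal/s × 0.00378541 m³/gal = 4.20181×10⁻⁴ m³/s
4.20181×10⁻⁴ m³/s ÷ 1.63871×10⁻⁵ m³/in³ × 3600 s/h = 92307.5 in³/h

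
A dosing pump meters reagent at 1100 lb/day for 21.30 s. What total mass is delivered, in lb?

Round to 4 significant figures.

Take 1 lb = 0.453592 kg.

0.2712 lb

1100 lb/day → 0.0057749 kg/s
m = ṁ × t = 0.0057749 × 21.3 = 0.123005 kg
In lb: 0.123005 / 0.453592 = 0.27118 lb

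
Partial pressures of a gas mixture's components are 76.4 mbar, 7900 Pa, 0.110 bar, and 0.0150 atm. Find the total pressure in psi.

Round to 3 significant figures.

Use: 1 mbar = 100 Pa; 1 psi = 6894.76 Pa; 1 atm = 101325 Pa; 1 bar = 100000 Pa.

76.4 mbar × 100 = 7640 Pa
7900 Pa (already Pa)
0.110 bar × 100000 = 11000 Pa
0.0150 atm × 101325 = 1519.88 Pa
Sum: 7640 + 7900 + 11000 + 1519.88 = 28059.9 Pa
In psi: 28059.9 / 6894.76 = 4.06974 psi

4.07 psi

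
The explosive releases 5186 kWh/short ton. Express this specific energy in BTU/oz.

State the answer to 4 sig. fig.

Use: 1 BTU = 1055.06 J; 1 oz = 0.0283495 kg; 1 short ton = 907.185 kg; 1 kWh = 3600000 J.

553.0 BTU/oz

5186 kWh/short ton × 3600000 J/kWh ÷ 907.185 kg/short ton = 2.05797×10⁷ J/kg
2.05797×10⁷ J/kg ÷ 1055.06 J/BTU × 0.0283495 kg/oz = 552.977 BTU/oz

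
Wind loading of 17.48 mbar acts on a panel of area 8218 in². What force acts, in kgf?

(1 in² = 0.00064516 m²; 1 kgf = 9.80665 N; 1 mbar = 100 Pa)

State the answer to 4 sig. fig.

17.48 mbar × 100 → 1748 Pa
8218 in² × 0.00064516 → 5.30192 m²
F = P × A = 1748 Pa × 5.30192 m² = 9267.76 N
9267.76 N ÷ (9.80665 N/kgf) = 945.049 kgf

945.0 kgf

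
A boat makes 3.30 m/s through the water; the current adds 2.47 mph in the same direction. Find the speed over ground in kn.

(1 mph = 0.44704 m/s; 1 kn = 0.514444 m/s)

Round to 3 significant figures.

3.30 m/s (already m/s)
2.47 mph × 0.44704 → 1.10419 m/s
Sum: 3.3 + 1.10419 = 4.40419 m/s
In kn: 4.40419 / 0.514444 = 8.56107 kn

8.56 kn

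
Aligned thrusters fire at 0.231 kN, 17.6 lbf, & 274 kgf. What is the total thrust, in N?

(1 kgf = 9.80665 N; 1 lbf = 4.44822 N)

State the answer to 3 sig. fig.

3000 N

0.231 kN × 1000 = 231 N
17.6 lbf × 4.44822 = 78.2887 N
274 kgf × 9.80665 = 2687.02 N
Sum: 231 + 78.2887 + 2687.02 = 2996.31 N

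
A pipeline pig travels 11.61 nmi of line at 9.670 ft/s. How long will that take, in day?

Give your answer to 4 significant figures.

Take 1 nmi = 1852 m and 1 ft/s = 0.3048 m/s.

0.08443 day

11.61 nmi × 1852 → 21501.7 m
9.670 ft/s × 0.3048 → 2.94742 m/s
t = d / v = 21501.7 m / 2.94742 m/s = 7295.09 s
7295.09 s ÷ (86400 s/day) = 0.0844339 day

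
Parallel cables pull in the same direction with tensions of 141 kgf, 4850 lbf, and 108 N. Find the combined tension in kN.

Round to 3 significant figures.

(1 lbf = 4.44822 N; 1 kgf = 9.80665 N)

141 kgf × 9.80665 = 1382.74 N
4850 lbf × 4.44822 = 21573.9 N
108 N (already N)
Combined: 1382.74 + 21573.9 + 108 = 23064.6 N
In kN: 23064.6 / 1000 = 23.0646 kN

23.1 kN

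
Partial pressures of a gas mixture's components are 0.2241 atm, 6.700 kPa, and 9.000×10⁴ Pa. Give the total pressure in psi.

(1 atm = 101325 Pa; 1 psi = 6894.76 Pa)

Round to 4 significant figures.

17.32 psi

0.2241 atm × 101325 = 22706.9 Pa
6.700 kPa × 1000 = 6700 Pa
9.000×10⁴ Pa (already Pa)
Total: 22706.9 + 6700 + 90000 = 119407 Pa
In psi: 119407 / 6894.76 = 17.3185 psi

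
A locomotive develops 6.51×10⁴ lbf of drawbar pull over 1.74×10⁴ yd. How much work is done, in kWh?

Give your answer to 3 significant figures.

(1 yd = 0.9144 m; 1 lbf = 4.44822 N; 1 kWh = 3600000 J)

6.51×10⁴ lbf × 4.44822 → 289579 N
1.74×10⁴ yd × 0.9144 → 15910.6 m
W = F × d = 289579 N × 15910.6 m = 4.60738×10⁹ J
4.60738×10⁹ J ÷ (3600000 J/kWh) = 1279.83 kWh

1280 kWh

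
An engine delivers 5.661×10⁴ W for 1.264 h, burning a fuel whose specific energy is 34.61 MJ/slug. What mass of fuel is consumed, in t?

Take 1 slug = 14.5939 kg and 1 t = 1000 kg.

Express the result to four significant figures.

1.264 h → 4550.4 s
E = P × t = 56610 × 4550.4 = 2.57598×10⁸ J
34.61 MJ/slug → 2.37154×10⁶ J/kg
m = E / e_s = 2.57598×10⁸ / 2.37154×10⁶ = 108.621 kg
In t: 108.621 / 1000 = 0.108621 t

0.1086 t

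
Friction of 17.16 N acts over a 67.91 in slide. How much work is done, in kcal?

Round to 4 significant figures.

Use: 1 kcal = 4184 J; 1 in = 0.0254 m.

67.91 in × 0.0254 → 1.72491 m
W = F × d = 17.16 N × 1.72491 m = 29.5995 J
29.5995 J ÷ (4184 J/kcal) = 0.00707445 kcal

0.007074 kcal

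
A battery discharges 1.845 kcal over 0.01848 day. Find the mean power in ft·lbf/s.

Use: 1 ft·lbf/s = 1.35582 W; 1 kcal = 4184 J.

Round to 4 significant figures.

3.566 ft·lbf/s

1.845 kcal × 4184 = 7719.48 J
0.01848 day × 86400 = 1596.67 s
P = E / t = 7719.48 J / 1596.67 s = 4.83474 W
4.83474 W ÷ (1.35582 W/ft·lbf/s) = 3.56592 ft·lbf/s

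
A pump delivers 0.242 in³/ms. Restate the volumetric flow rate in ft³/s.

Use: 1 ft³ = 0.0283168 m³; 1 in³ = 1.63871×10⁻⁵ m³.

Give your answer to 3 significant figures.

0.242 in³/ms × 1.63871×10⁻⁵ m³/in³ ÷ 0.001 s/ms = 0.00396568 m³/s
0.00396568 m³/s ÷ 0.0283168 m³/ft³ = 0.140047 ft³/s

0.140 ft³/s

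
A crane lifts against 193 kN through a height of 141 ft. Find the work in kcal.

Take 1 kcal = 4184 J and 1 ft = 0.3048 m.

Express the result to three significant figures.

193 kN × 1000 → 193000 N
141 ft × 0.3048 → 42.9768 m
W = F × d = 193000 N × 42.9768 m = 8.29452×10⁶ J
8.29452×10⁶ J ÷ (4184 J/kcal) = 1982.44 kcal

1980 kcal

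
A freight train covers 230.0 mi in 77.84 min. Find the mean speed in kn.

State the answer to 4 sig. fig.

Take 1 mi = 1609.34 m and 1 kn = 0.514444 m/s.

230.0 mi × 1609.34 → 370148 m
77.84 min × 60 → 4670.4 s
v = d / t = 370148 m / 4670.4 s = 79.254 m/s
79.254 m/s ÷ (0.514444 m/s/kn) = 154.058 kn

154.1 kn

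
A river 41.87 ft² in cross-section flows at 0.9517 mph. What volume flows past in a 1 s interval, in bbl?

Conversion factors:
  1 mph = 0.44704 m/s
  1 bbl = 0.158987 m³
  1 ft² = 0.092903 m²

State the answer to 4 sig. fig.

10.41 bbl

0.9517 mph × 0.44704 → 0.425448 m/s
41.87 ft² × 0.092903 → 3.88985 m²
V = v × A × t = 0.425448 m/s × 3.88985 m² × 1 s = 1.65493 m³
1.65493 m³ ÷ (0.158987 m³/bbl) = 10.4092 bbl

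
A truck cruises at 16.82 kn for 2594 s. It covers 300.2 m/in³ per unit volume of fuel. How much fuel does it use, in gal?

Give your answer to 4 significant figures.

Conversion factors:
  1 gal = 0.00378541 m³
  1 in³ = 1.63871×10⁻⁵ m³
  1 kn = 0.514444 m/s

16.82 kn → 8.65295 m/s
d = v × t = 8.65295 × 2594 = 22445.8 m
300.2 m/in³ → 1.83193×10⁷ m/m³
V = d / (distance per unit fuel) = 22445.8 / 1.83193×10⁷ = 0.00122525 m³
In gal: 0.00122525 / 0.00378541 = 0.323677 gal

0.3237 gal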